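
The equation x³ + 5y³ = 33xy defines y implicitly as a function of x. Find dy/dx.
Differentiate the relation implicitly: treat y = y(x) and apply the chain rule, so every y-derivative picks up a y' = dy/dx factor.

With everything moved to the left-hand side, differentiate term by term:
  d/dx[x^3] = 3x^2
  d/dx[-33xy] = -33x·y' - 33y
  d/dx[5y^3] = 15y^2·y'

Separating the contributions that come from x directly and those that come through y:
  without y':      3x^2 - 33y
  multiplying y':  -33x + 15y^2

so (3x^2 - 33y) + (-33x + 15y^2)·y' = 0, and therefore
  dy/dx = -(3x^2 - 33y)/(-33x + 15y^2) = (x^2 - 11y)/(11x - 5y^2)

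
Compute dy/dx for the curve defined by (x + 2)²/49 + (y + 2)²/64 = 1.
Take d/dx of both sides. Since y is implicitly a function of x, the chain rule attaches a y' = dy/dx factor whenever we differentiate through y.

Set F(x, y) = (left side) − (right side), so the curve is F = 0. Differentiating each term of F:
  d/dx[(x + 2)^2/49] = 2x/49 + 4/49
  d/dx[(y + 2)^2/64] = y'(y + 2)/32
  d/dx[-1] = 0

Collecting, the y'-free part is the partial derivative in x and the y' coefficient is the partial derivative in y:
  ∂F/∂x = 2x/49 + 4/49
  ∂F/∂y = y/32 + 1/16

so d/dx[F(x, y(x))] = ∂F/∂x + (∂F/∂y)·y' = 0. Rearranging,
  dy/dx = -(∂F/∂x)/(∂F/∂y) = -(2x/49 + 4/49)/(y/32 + 1/16)
        = -(2(x + 2)/49)/((y + 2)/32) = 64(-x - 2)/(49(y + 2))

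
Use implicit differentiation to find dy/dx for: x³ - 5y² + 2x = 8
Differentiate both sides with respect to x, treating y as y(x). By the chain rule, any term containing y contributes a factor of y' = dy/dx when we differentiate it.

Move every term to one side and write the relation as F(x, y) = 0. Term by term,
  d/dx[x^3] = 3x^2
  d/dx[2x] = 2
  d/dx[-5y^2] = -10y·y'
  d/dx[-8] = 0

The pieces without y' make up ∂F/∂x and the coefficient of y' is ∂F/∂y:
  ∂F/∂x = 3x^2 + 2,
  ∂F/∂y = -10y.

Since d/dx[F] = ∂F/∂x + (∂F/∂y)·y' = 0, solve for y':
  (∂F/∂y)·y' = -∂F/∂x
  dy/dx = -(∂F/∂x)/(∂F/∂y) = -(3x^2 + 2)/(-10y) = (3x^2 + 2)/(10y)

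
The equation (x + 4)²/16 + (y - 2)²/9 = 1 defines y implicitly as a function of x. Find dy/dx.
Differentiate both sides with respect to x, treating y as y(x). By the chain rule, any term containing y contributes a factor of y' = dy/dx when we differentiate it.

Move every term to one side and write the relation as F(x, y) = 0. Term by term,
  d/dx[(x + 4)^2/16] = x/8 + 1/2
  d/dx[(y - 2)^2/9] = 2·y'(y - 2)/9
  d/dx[-1] = 0

The pieces without y' make up ∂F/∂x and the coefficient of y' is ∂F/∂y:
  ∂F/∂x = x/8 + 1/2,
  ∂F/∂y = 2y/9 - 4/9.

Since d/dx[F] = ∂F/∂x + (∂F/∂y)·y' = 0, solve for y':
  (∂F/∂y)·y' = -∂F/∂x
  dy/dx = -(∂F/∂x)/(∂F/∂y) = -(x/8 + 1/2)/(2y/9 - 4/9)
        = -((x + 4)/8)/(2(y - 2)/9) = 9(-x - 4)/(16(y - 2))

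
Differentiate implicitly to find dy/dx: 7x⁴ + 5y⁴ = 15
Apply d/dx to both sides, remembering that y depends on x. Each occurrence of y therefore brings in a y' = dy/dx via the chain rule.

With F(x, y) equal to the left-hand side minus the right, differentiate F term by term:
  d/dx[7x^4] = 28x^3
  d/dx[5y^4] = 20y^3·y'
  d/dx[-15] = 0
Adding these up, d/dx[F] = 0 becomes
  (28x^3) + (20y^3)·y' = 0,
so isolating y',
  dy/dx = -(28x^3)/(20y^3) = -7x^3/(5y^3)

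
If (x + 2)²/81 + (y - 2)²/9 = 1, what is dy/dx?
Take d/dx of both sides. Since y is implicitly a function of x, the chain rule attaches a y' = dy/dx factor whenever we differentiate through y.

Set F(x, y) = (left side) − (right side), so the curve is F = 0. Differentiating each term of F:
  d/dx[(x + 2)^2/81] = 2x/81 + 4/81
  d/dx[(y - 2)^2/9] = 2·y'(y - 2)/9
  d/dx[-1] = 0

Collecting, the y'-free part is the partial derivative in x and the y' coefficient is the partial derivative in y:
  ∂F/∂x = 2x/81 + 4/81
  ∂F/∂y = 2y/9 - 4/9

so d/dx[F(x, y(x))] = ∂F/∂x + (∂F/∂y)·y' = 0. Rearranging,
  dy/dx = -(∂F/∂x)/(∂F/∂y) = -(2x/81 + 4/81)/(2y/9 - 4/9)
        = -(2(x + 2)/81)/(2(y - 2)/9) = (-x - 2)/(9(y - 2))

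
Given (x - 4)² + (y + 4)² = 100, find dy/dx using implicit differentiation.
Differentiate both sides with respect to x, treating y as y(x). By the chain rule, any term containing y contributes a factor of y' = dy/dx when we differentiate it.

Move every term to one side and write the relation as F(x, y) = 0. Term by term,
  d/dx[(x - 4)^2] = 2x - 8
  d/dx[(y + 4)^2] = 2·y'(y + 4)
  d/dx[-100] = 0

The pieces without y' make up ∂F/∂x and the coefficient of y' is ∂F/∂y:
  ∂F/∂x = 2x - 8,
  ∂F/∂y = 2y + 8.

Since d/dx[F] = ∂F/∂x + (∂F/∂y)·y' = 0, solve for y':
  (∂F/∂y)·y' = -∂F/∂x
  dy/dx = -(∂F/∂x)/(∂F/∂y) = -(2x - 8)/(2y + 8) = (4 - x)/(y + 4)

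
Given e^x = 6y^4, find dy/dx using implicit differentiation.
Differentiate the relation implicitly: treat y = y(x) and apply the chain rule, so every y-derivative picks up a y' = dy/dx factor.

With everything moved to the left-hand side, differentiate term by term:
  d/dx[-6y^4] = -24y^3·y'
  d/dx[e^(x)] = e^(x)

Separating the contributions that come from x directly and those that come through y:
  without y':      e^(x)
  multiplying y':  -24y^3

so (e^(x)) + (-24y^3)·y' = 0, and therefore
  dy/dx = -(e^(x))/(-24y^3) = e^(x)/(24y^3)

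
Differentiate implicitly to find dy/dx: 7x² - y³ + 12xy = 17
Apply d/dx to both sides, remembering that y depends on x. Each occurrence of y therefore brings in a y' = dy/dx via the chain rule.

With F(x, y) equal to the left-hand side minus the right, differentiate F term by term:
  d/dx[7x^2] = 14x
  d/dx[12xy] = 12x·y' + 12y
  d/dx[-y^3] = -3y^2·y'
  d/dx[-17] = 0
Adding these up, d/dx[F] = 0 becomes
  (14x + 12y) + (12x - 3y^2)·y' = 0,
so isolating y',
  dy/dx = -(14x + 12y)/(12x - 3y^2) = 2(-7x - 6y)/(3(4x - y^2))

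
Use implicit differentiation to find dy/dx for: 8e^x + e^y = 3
Take d/dx of both sides. Since y is implicitly a function of x, the chain rule attaches a y' = dy/dx factor whenever we differentiate through y.

Set F(x, y) = (left side) − (right side), so the curve is F = 0. Differentiating each term of F:
  d/dx[8e^(x)] = 8e^(x)
  d/dx[e^(y)] = y'·e^(y)
  d/dx[-3] = 0

Collecting, the y'-free part is the partial derivative in x and the y' coefficient is the partial derivative in y:
  ∂F/∂x = 8e^(x)
  ∂F/∂y = e^(y)

so d/dx[F(x, y(x))] = ∂F/∂x + (∂F/∂y)·y' = 0. Rearranging,
  dy/dx = -(∂F/∂x)/(∂F/∂y) = -(8e^(x))/(e^(y)) = -8e^(x - y)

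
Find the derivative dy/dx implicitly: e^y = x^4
Differentiate both sides with respect to x, treating y as y(x). By the chain rule, any term containing y contributes a factor of y' = dy/dx when we differentiate it.

Move every term to one side and write the relation as F(x, y) = 0. Term by term,
  d/dx[-x^4] = -4x^3
  d/dx[e^(y)] = y'·e^(y)

The pieces without y' make up ∂F/∂x and the coefficient of y' is ∂F/∂y:
  ∂F/∂x = -4x^3,
  ∂F/∂y = e^(y).

Since d/dx[F] = ∂F/∂x + (∂F/∂y)·y' = 0, solve for y':
  (∂F/∂y)·y' = -∂F/∂x
  dy/dx = -(∂F/∂x)/(∂F/∂y) = -(-4x^3)/(e^(y)) = 4x^3e^(-y)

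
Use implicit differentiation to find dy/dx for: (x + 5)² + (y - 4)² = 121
Differentiate the relation implicitly: treat y = y(x) and apply the chain rule, so every y-derivative picks up a y' = dy/dx factor.

With everything moved to the left-hand side, differentiate term by term:
  d/dx[(x + 5)^2] = 2x + 10
  d/dx[(y - 4)^2] = 2·y'(y - 4)
  d/dx[-121] = 0

Separating the contributions that come from x directly and those that come through y:
  without y':      2x + 10
  multiplying y':  2y - 8

so (2x + 10) + (2y - 8)·y' = 0, and therefore
  dy/dx = -(2x + 10)/(2y - 8) = (-x - 5)/(y - 4)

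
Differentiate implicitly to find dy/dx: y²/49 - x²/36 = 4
Apply d/dx to both sides, remembering that y depends on x. Each occurrence of y therefore brings in a y' = dy/dx via the chain rule.

With F(x, y) equal to the left-hand side minus the right, differentiate F term by term:
  d/dx[-x^2/36] = -x/18
  d/dx[y^2/49] = 2y·y'/49
  d/dx[-4] = 0
Adding these up, d/dx[F] = 0 becomes
  (-x/18) + (2y/49)·y' = 0,
so isolating y',
  dy/dx = -(-x/18)/(2y/49) = 49x/(36y)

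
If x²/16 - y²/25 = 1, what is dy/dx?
Differentiate both sides with respect to x, treating y as y(x). By the chain rule, any term containing y contributes a factor of y' = dy/dx when we differentiate it.

Move every term to one side and write the relation as F(x, y) = 0. Term by term,
  d/dx[x^2/16] = x/8
  d/dx[-y^2/25] = -2y·y'/25
  d/dx[-1] = 0

The pieces without y' make up ∂F/∂x and the coefficient of y' is ∂F/∂y:
  ∂F/∂x = x/8,
  ∂F/∂y = -2y/25.

Since d/dx[F] = ∂F/∂x + (∂F/∂y)·y' = 0, solve for y':
  (∂F/∂y)·y' = -∂F/∂x
  dy/dx = -(∂F/∂x)/(∂F/∂y) = -(x/8)/(-2y/25) = 25x/(16y)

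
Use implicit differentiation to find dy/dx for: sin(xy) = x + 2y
Take d/dx of both sides. Since y is implicitly a function of x, the chain rule attaches a y' = dy/dx factor whenever we differentiate through y.

Set F(x, y) = (left side) − (right side), so the curve is F = 0. Differentiating each term of F:
  d/dx[-x] = -1
  d/dx[-2y] = -2·y'
  d/dx[sin(xy)] = (x·y' + y)·cos(xy)

Collecting, the y'-free part is the partial derivative in x and the y' coefficient is the partial derivative in y:
  ∂F/∂x = y·cos(xy) - 1
  ∂F/∂y = x·cos(xy) - 2

so d/dx[F(x, y(x))] = ∂F/∂x + (∂F/∂y)·y' = 0. Rearranging,
  dy/dx = -(∂F/∂x)/(∂F/∂y) = -(y·cos(xy) - 1)/(x·cos(xy) - 2) = (-y·cos(xy) + 1)/(x·cos(xy) - 2)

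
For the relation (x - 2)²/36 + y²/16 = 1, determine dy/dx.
Apply d/dx to both sides, remembering that y depends on x. Each occurrence of y therefore brings in a y' = dy/dx via the chain rule.

With F(x, y) equal to the left-hand side minus the right, differentiate F term by term:
  d/dx[y^2/16] = y·y'/8
  d/dx[(x - 2)^2/36] = x/18 - 1/9
  d/dx[-1] = 0
Adding these up, d/dx[F] = 0 becomes
  (x/18 - 1/9) + (y/8)·y' = 0,
so isolating y',
  dy/dx = -(x/18 - 1/9)/(y/8)
        = -((x - 2)/18)/(y/8) = 4(2 - x)/(9y)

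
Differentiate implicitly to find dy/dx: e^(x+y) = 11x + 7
Apply d/dx to both sides, remembering that y depends on x. Each occurrence of y therefore brings in a y' = dy/dx via the chain rule.

With F(x, y) equal to the left-hand side minus the right, differentiate F term by term:
  d/dx[-11x] = -11
  d/dx[e^(x + y)] = (y' + 1)·e^(x + y)
  d/dx[-7] = 0
Adding these up, d/dx[F] = 0 becomes
  (e^(x + y) - 11) + (e^(x + y))·y' = 0,
so isolating y',
  dy/dx = -(e^(x + y) - 11)/(e^(x + y)) = 11e^(-x - y) - 1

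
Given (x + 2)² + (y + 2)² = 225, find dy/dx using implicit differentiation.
Take d/dx of both sides. Since y is implicitly a function of x, the chain rule attaches a y' = dy/dx factor whenever we differentiate through y.

Set F(x, y) = (left side) − (right side), so the curve is F = 0. Differentiating each term of F:
  d/dx[(x + 2)^2] = 2x + 4
  d/dx[(y + 2)^2] = 2·y'(y + 2)
  d/dx[-225] = 0

Collecting, the y'-free part is the partial derivative in x and the y' coefficient is the partial derivative in y:
  ∂F/∂x = 2x + 4
  ∂F/∂y = 2y + 4

so d/dx[F(x, y(x))] = ∂F/∂x + (∂F/∂y)·y' = 0. Rearranging,
  dy/dx = -(∂F/∂x)/(∂F/∂y) = -(2x + 4)/(2y + 4) = (-x - 2)/(y + 2)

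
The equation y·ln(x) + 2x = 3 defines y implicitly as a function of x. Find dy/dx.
Differentiate both sides with respect to x, treating y as y(x). By the chain rule, any term containing y contributes a factor of y' = dy/dx when we differentiate it.

Move every term to one side and write the relation as F(x, y) = 0. Term by term,
  d/dx[2x] = 2
  d/dx[y·ln(x)] = y'·ln(x) + y/x
  d/dx[-3] = 0

The pieces without y' make up ∂F/∂x and the coefficient of y' is ∂F/∂y:
  ∂F/∂x = 2 + y/x,
  ∂F/∂y = ln(x).

Since d/dx[F] = ∂F/∂x + (∂F/∂y)·y' = 0, solve for y':
  (∂F/∂y)·y' = -∂F/∂x
  dy/dx = -(∂F/∂x)/(∂F/∂y) = -(2 + y/x)/(ln(x))
        = -((2x + y)/x)/(ln(x)) = (-2x - y)/(x·ln(x))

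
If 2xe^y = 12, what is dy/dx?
Take d/dx of both sides. Since y is implicitly a function of x, the chain rule attaches a y' = dy/dx factor whenever we differentiate through y.

Set F(x, y) = (left side) − (right side), so the curve is F = 0. Differentiating each term of F:
  d/dx[2x·e^(y)] = 2x·y'·e^(y) + 2e^(y)
  d/dx[-12] = 0

Collecting, the y'-free part is the partial derivative in x and the y' coefficient is the partial derivative in y:
  ∂F/∂x = 2e^(y)
  ∂F/∂y = 2x·e^(y)

so d/dx[F(x, y(x))] = ∂F/∂x + (∂F/∂y)·y' = 0. Rearranging,
  dy/dx = -(∂F/∂x)/(∂F/∂y) = -(2e^(y))/(2x·e^(y)) = -1/x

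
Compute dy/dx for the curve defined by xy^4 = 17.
Differentiate both sides with respect to x, treating y as y(x). By the chain rule, any term containing y contributes a factor of y' = dy/dx when we differentiate it.

Move every term to one side and write the relation as F(x, y) = 0. Term by term,
  d/dx[xy^4] = 4xy^3·y' + y^4
  d/dx[-17] = 0

The pieces without y' make up ∂F/∂x and the coefficient of y' is ∂F/∂y:
  ∂F/∂x = y^4,
  ∂F/∂y = 4xy^3.

Since d/dx[F] = ∂F/∂x + (∂F/∂y)·y' = 0, solve for y':
  (∂F/∂y)·y' = -∂F/∂x
  dy/dx = -(∂F/∂x)/(∂F/∂y) = -(y^4)/(4xy^3) = -y/(4x)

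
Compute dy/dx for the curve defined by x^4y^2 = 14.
Take d/dx of both sides. Since y is implicitly a function of x, the chain rule attaches a y' = dy/dx factor whenever we differentiate through y.

Set F(x, y) = (left side) − (right side), so the curve is F = 0. Differentiating each term of F:
  d/dx[x^4y^2] = 2x^4y·y' + 4x^3y^2
  d/dx[-14] = 0

Collecting, the y'-free part is the partial derivative in x and the y' coefficient is the partial derivative in y:
  ∂F/∂x = 4x^3y^2
  ∂F/∂y = 2x^4y

so d/dx[F(x, y(x))] = ∂F/∂x + (∂F/∂y)·y' = 0. Rearranging,
  dy/dx = -(∂F/∂x)/(∂F/∂y) = -(4x^3y^2)/(2x^4y) = -2y/x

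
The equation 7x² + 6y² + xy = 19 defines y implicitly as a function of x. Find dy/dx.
Differentiate the relation implicitly: treat y = y(x) and apply the chain rule, so every y-derivative picks up a y' = dy/dx factor.

With everything moved to the left-hand side, differentiate term by term:
  d/dx[7x^2] = 14x
  d/dx[xy] = x·y' + y
  d/dx[6y^2] = 12y·y'
  d/dx[-19] = 0

Separating the contributions that come from x directly and those that come through y:
  without y':      14x + y
  multiplying y':  x + 12y

so (14x + y) + (x + 12y)·y' = 0, and therefore
  dy/dx = -(14x + y)/(x + 12y) = (-14x - y)/(x + 12y)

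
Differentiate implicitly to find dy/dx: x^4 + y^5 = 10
Take d/dx of both sides. Since y is implicitly a function of x, the chain rule attaches a y' = dy/dx factor whenever we differentiate through y.

Set F(x, y) = (left side) − (right side), so the curve is F = 0. Differentiating each term of F:
  d/dx[x^4] = 4x^3
  d/dx[y^5] = 5y^4·y'
  d/dx[-10] = 0

Collecting, the y'-free part is the partial derivative in x and the y' coefficient is the partial derivative in y:
  ∂F/∂x = 4x^3
  ∂F/∂y = 5y^4

so d/dx[F(x, y(x))] = ∂F/∂x + (∂F/∂y)·y' = 0. Rearranging,
  dy/dx = -(∂F/∂x)/(∂F/∂y) = -(4x^3)/(5y^4) = -4x^3/(5y^4)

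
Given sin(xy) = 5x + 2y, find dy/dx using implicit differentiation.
Apply d/dx to both sides, remembering that y depends on x. Each occurrence of y therefore brings in a y' = dy/dx via the chain rule.

With F(x, y) equal to the left-hand side minus the right, differentiate F term by term:
  d/dx[-5x] = -5
  d/dx[-2y] = -2·y'
  d/dx[sin(xy)] = (x·y' + y)·cos(xy)
Adding these up, d/dx[F] = 0 becomes
  (y·cos(xy) - 5) + (x·cos(xy) - 2)·y' = 0,
so isolating y',
  dy/dx = -(y·cos(xy) - 5)/(x·cos(xy) - 2) = (-y·cos(xy) + 5)/(x·cos(xy) - 2)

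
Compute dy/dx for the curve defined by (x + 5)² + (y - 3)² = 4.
Take d/dx of both sides. Since y is implicitly a function of x, the chain rule attaches a y' = dy/dx factor whenever we differentiate through y.

Set F(x, y) = (left side) − (right side), so the curve is F = 0. Differentiating each term of F:
  d/dx[(x + 5)^2] = 2x + 10
  d/dx[(y - 3)^2] = 2·y'(y - 3)
  d/dx[-4] = 0

Collecting, the y'-free part is the partial derivative in x and the y' coefficient is the partial derivative in y:
  ∂F/∂x = 2x + 10
  ∂F/∂y = 2y - 6

so d/dx[F(x, y(x))] = ∂F/∂x + (∂F/∂y)·y' = 0. Rearranging,
  dy/dx = -(∂F/∂x)/(∂F/∂y) = -(2x + 10)/(2y - 6) = (-x - 5)/(y - 3)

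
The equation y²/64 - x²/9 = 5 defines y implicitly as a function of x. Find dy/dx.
Differentiate the relation implicitly: treat y = y(x) and apply the chain rule, so every y-derivative picks up a y' = dy/dx factor.

With everything moved to the left-hand side, differentiate term by term:
  d/dx[-x^2/9] = -2x/9
  d/dx[y^2/64] = y·y'/32
  d/dx[-5] = 0

Separating the contributions that come from x directly and those that come through y:
  without y':      -2x/9
  multiplying y':  y/32

so (-2x/9) + (y/32)·y' = 0, and therefore
  dy/dx = -(-2x/9)/(y/32) = 64x/(9y)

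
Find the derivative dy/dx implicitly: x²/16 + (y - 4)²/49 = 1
Apply d/dx to both sides, remembering that y depends on x. Each occurrence of y therefore brings in a y' = dy/dx via the chain rule.

With F(x, y) equal to the left-hand side minus the right, differentiate F term by term:
  d/dx[x^2/16] = x/8
  d/dx[(y - 4)^2/49] = 2·y'(y - 4)/49
  d/dx[-1] = 0
Adding these up, d/dx[F] = 0 becomes
  (x/8) + (2y/49 - 8/49)·y' = 0,
so isolating y',
  dy/dx = -(x/8)/(2y/49 - 8/49)
        = -(x/8)/(2(y - 4)/49) = -49x/(16y - 64)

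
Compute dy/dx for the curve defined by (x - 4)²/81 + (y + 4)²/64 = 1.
Differentiate the relation implicitly: treat y = y(x) and apply the chain rule, so every y-derivative picks up a y' = dy/dx factor.

With everything moved to the left-hand side, differentiate term by term:
  d/dx[(x - 4)^2/81] = 2x/81 - 8/81
  d/dx[(y + 4)^2/64] = y'(y + 4)/32
  d/dx[-1] = 0

Separating the contributions that come from x directly and those that come through y:
  without y':      2x/81 - 8/81
  multiplying y':  y/32 + 1/8

so (2x/81 - 8/81) + (y/32 + 1/8)·y' = 0, and therefore
  dy/dx = -(2x/81 - 8/81)/(y/32 + 1/8)
        = -(2(x - 4)/81)/((y + 4)/32) = 64(4 - x)/(81(y + 4))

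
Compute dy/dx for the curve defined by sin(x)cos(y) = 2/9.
Take d/dx of both sides. Since y is implicitly a function of x, the chain rule attaches a y' = dy/dx factor whenever we differentiate through y.

Set F(x, y) = (left side) − (right side), so the curve is F = 0. Differentiating each term of F:
  d/dx[sin(x)·cos(y)] = -y'·sin(x)·sin(y) + cos(x)·cos(y)
  d/dx[-2/9] = 0

Collecting, the y'-free part is the partial derivative in x and the y' coefficient is the partial derivative in y:
  ∂F/∂x = cos(x)·cos(y)
  ∂F/∂y = -sin(x)·sin(y)

so d/dx[F(x, y(x))] = ∂F/∂x + (∂F/∂y)·y' = 0. Rearranging,
  dy/dx = -(∂F/∂x)/(∂F/∂y) = -(cos(x)·cos(y))/(-sin(x)·sin(y)) = 1/(tan(x)·tan(y))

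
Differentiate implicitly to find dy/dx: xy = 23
Take d/dx of both sides. Since y is implicitly a function of x, the chain rule attaches a y' = dy/dx factor whenever we differentiate through y.

Set F(x, y) = (left side) − (right side), so the curve is F = 0. Differentiating each term of F:
  d/dx[xy] = x·y' + y
  d/dx[-23] = 0

Collecting, the y'-free part is the partial derivative in x and the y' coefficient is the partial derivative in y:
  ∂F/∂x = y
  ∂F/∂y = x

so d/dx[F(x, y(x))] = ∂F/∂x + (∂F/∂y)·y' = 0. Rearranging,
  dy/dx = -(∂F/∂x)/(∂F/∂y) = -(y)/(x) = -y/x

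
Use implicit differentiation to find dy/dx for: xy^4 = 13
Take d/dx of both sides. Since y is implicitly a function of x, the chain rule attaches a y' = dy/dx factor whenever we differentiate through y.

Set F(x, y) = (left side) − (right side), so the curve is F = 0. Differentiating each term of F:
  d/dx[xy^4] = 4xy^3·y' + y^4
  d/dx[-13] = 0

Collecting, the y'-free part is the partial derivative in x and the y' coefficient is the partial derivative in y:
  ∂F/∂x = y^4
  ∂F/∂y = 4xy^3

so d/dx[F(x, y(x))] = ∂F/∂x + (∂F/∂y)·y' = 0. Rearranging,
  dy/dx = -(∂F/∂x)/(∂F/∂y) = -(y^4)/(4xy^3) = -y/(4x)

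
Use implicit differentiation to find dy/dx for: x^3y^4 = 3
Differentiate the relation implicitly: treat y = y(x) and apply the chain rule, so every y-derivative picks up a y' = dy/dx factor.

With everything moved to the left-hand side, differentiate term by term:
  d/dx[x^3y^4] = 4x^3y^3·y' + 3x^2y^4
  d/dx[-3] = 0

Separating the contributions that come from x directly and those that come through y:
  without y':      3x^2y^4
  multiplying y':  4x^3y^3

so (3x^2y^4) + (4x^3y^3)·y' = 0, and therefore
  dy/dx = -(3x^2y^4)/(4x^3y^3) = -3y/(4x)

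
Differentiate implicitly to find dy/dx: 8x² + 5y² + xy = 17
Apply d/dx to both sides, remembering that y depends on x. Each occurrence of y therefore brings in a y' = dy/dx via the chain rule.

With F(x, y) equal to the left-hand side minus the right, differentiate F term by term:
  d/dx[8x^2] = 16x
  d/dx[xy] = x·y' + y
  d/dx[5y^2] = 10y·y'
  d/dx[-17] = 0
Adding these up, d/dx[F] = 0 becomes
  (16x + y) + (x + 10y)·y' = 0,
so isolating y',
  dy/dx = -(16x + y)/(x + 10y) = (-16x - y)/(x + 10y)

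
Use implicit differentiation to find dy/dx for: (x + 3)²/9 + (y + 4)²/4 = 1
Take d/dx of both sides. Since y is implicitly a function of x, the chain rule attaches a y' = dy/dx factor whenever we differentiate through y.

Set F(x, y) = (left side) − (right side), so the curve is F = 0. Differentiating each term of F:
  d/dx[(x + 3)^2/9] = 2x/9 + 2/3
  d/dx[(y + 4)^2/4] = y'(y + 4)/2
  d/dx[-1] = 0

Collecting, the y'-free part is the partial derivative in x and the y' coefficient is the partial derivative in y:
  ∂F/∂x = 2x/9 + 2/3
  ∂F/∂y = y/2 + 2

so d/dx[F(x, y(x))] = ∂F/∂x + (∂F/∂y)·y' = 0. Rearranging,
  dy/dx = -(∂F/∂x)/(∂F/∂y) = -(2x/9 + 2/3)/(y/2 + 2)
        = -(2(x + 3)/9)/((y + 4)/2) = 4(-x - 3)/(9(y + 4))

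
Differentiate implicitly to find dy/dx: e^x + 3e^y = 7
Differentiate both sides with respect to x, treating y as y(x). By the chain rule, any term containing y contributes a factor of y' = dy/dx when we differentiate it.

Move every term to one side and write the relation as F(x, y) = 0. Term by term,
  d/dx[e^(x)] = e^(x)
  d/dx[3e^(y)] = 3·y'·e^(y)
  d/dx[-7] = 0

The pieces without y' make up ∂F/∂x and the coefficient of y' is ∂F/∂y:
  ∂F/∂x = e^(x),
  ∂F/∂y = 3e^(y).

Since d/dx[F] = ∂F/∂x + (∂F/∂y)·y' = 0, solve for y':
  (∂F/∂y)·y' = -∂F/∂x
  dy/dx = -(∂F/∂x)/(∂F/∂y) = -(e^(x))/(3e^(y)) = -e^(x - y)/3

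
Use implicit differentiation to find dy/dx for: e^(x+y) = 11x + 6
Apply d/dx to both sides, remembering that y depends on x. Each occurrence of y therefore brings in a y' = dy/dx via the chain rule.

With F(x, y) equal to the left-hand side minus the right, differentiate F term by term:
  d/dx[-11x] = -11
  d/dx[e^(x + y)] = (y' + 1)·e^(x + y)
  d/dx[-6] = 0
Adding these up, d/dx[F] = 0 becomes
  (e^(x + y) - 11) + (e^(x + y))·y' = 0,
so isolating y',
  dy/dx = -(e^(x + y) - 11)/(e^(x + y)) = 11e^(-x - y) - 1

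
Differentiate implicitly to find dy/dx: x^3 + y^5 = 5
Differentiate both sides with respect to x, treating y as y(x). By the chain rule, any term containing y contributes a factor of y' = dy/dx when we differentiate it.

Move every term to one side and write the relation as F(x, y) = 0. Term by term,
  d/dx[x^3] = 3x^2
  d/dx[y^5] = 5y^4·y'
  d/dx[-5] = 0

The pieces without y' make up ∂F/∂x and the coefficient of y' is ∂F/∂y:
  ∂F/∂x = 3x^2,
  ∂F/∂y = 5y^4.

Since d/dx[F] = ∂F/∂x + (∂F/∂y)·y' = 0, solve for y':
  (∂F/∂y)·y' = -∂F/∂x
  dy/dx = -(∂F/∂x)/(∂F/∂y) = -(3x^2)/(5y^4) = -3x^2/(5y^4)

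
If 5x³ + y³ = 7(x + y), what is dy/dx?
Differentiate both sides with respect to x, treating y as y(x). By the chain rule, any term containing y contributes a factor of y' = dy/dx when we differentiate it.

Move every term to one side and write the relation as F(x, y) = 0. Term by term,
  d/dx[5x^3] = 15x^2
  d/dx[-7x] = -7
  d/dx[y^3] = 3y^2·y'
  d/dx[-7y] = -7·y'

The pieces without y' make up ∂F/∂x and the coefficient of y' is ∂F/∂y:
  ∂F/∂x = 15x^2 - 7,
  ∂F/∂y = 3y^2 - 7.

Since d/dx[F] = ∂F/∂x + (∂F/∂y)·y' = 0, solve for y':
  (∂F/∂y)·y' = -∂F/∂x
  dy/dx = -(∂F/∂x)/(∂F/∂y) = -(15x^2 - 7)/(3y^2 - 7) = (7 - 15x^2)/(3y^2 - 7)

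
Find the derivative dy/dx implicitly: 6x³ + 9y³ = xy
Apply d/dx to both sides, remembering that y depends on x. Each occurrence of y therefore brings in a y' = dy/dx via the chain rule.

With F(x, y) equal to the left-hand side minus the right, differentiate F term by term:
  d/dx[6x^3] = 18x^2
  d/dx[-xy] = -x·y' - y
  d/dx[9y^3] = 27y^2·y'
Adding these up, d/dx[F] = 0 becomes
  (18x^2 - y) + (-x + 27y^2)·y' = 0,
so isolating y',
  dy/dx = -(18x^2 - y)/(-x + 27y^2) = (18x^2 - y)/(x - 27y^2)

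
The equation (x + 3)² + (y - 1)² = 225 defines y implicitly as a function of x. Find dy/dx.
Apply d/dx to both sides, remembering that y depends on x. Each occurrence of y therefore brings in a y' = dy/dx via the chain rule.

With F(x, y) equal to the left-hand side minus the right, differentiate F term by term:
  d/dx[(x + 3)^2] = 2x + 6
  d/dx[(y - 1)^2] = 2·y'(y - 1)
  d/dx[-225] = 0
Adding these up, d/dx[F] = 0 becomes
  (2x + 6) + (2y - 2)·y' = 0,
so isolating y',
  dy/dx = -(2x + 6)/(2y - 2) = (-x - 3)/(y - 1)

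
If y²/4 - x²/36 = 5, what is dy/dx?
Take d/dx of both sides. Since y is implicitly a function of x, the chain rule attaches a y' = dy/dx factor whenever we differentiate through y.

Set F(x, y) = (left side) − (right side), so the curve is F = 0. Differentiating each term of F:
  d/dx[-x^2/36] = -x/18
  d/dx[y^2/4] = y·y'/2
  d/dx[-5] = 0

Collecting, the y'-free part is the partial derivative in x and the y' coefficient is the partial derivative in y:
  ∂F/∂x = -x/18
  ∂F/∂y = y/2

so d/dx[F(x, y(x))] = ∂F/∂x + (∂F/∂y)·y' = 0. Rearranging,
  dy/dx = -(∂F/∂x)/(∂F/∂y) = -(-x/18)/(y/2) = x/(9y)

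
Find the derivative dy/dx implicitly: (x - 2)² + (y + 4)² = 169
Differentiate the relation implicitly: treat y = y(x) and apply the chain rule, so every y-derivative picks up a y' = dy/dx factor.

With everything moved to the left-hand side, differentiate term by term:
  d/dx[(x - 2)^2] = 2x - 4
  d/dx[(y + 4)^2] = 2·y'(y + 4)
  d/dx[-169] = 0

Separating the contributions that come from x directly and those that come through y:
  without y':      2x - 4
  multiplying y':  2y + 8

so (2x - 4) + (2y + 8)·y' = 0, and therefore
  dy/dx = -(2x - 4)/(2y + 8) = (2 - x)/(y + 4)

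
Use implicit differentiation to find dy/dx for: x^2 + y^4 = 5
Differentiate both sides with respect to x, treating y as y(x). By the chain rule, any term containing y contributes a factor of y' = dy/dx when we differentiate it.

Move every term to one side and write the relation as F(x, y) = 0. Term by term,
  d/dx[x^2] = 2x
  d/dx[y^4] = 4y^3·y'
  d/dx[-5] = 0

The pieces without y' make up ∂F/∂x and the coefficient of y' is ∂F/∂y:
  ∂F/∂x = 2x,
  ∂F/∂y = 4y^3.

Since d/dx[F] = ∂F/∂x + (∂F/∂y)·y' = 0, solve for y':
  (∂F/∂y)·y' = -∂F/∂x
  dy/dx = -(∂F/∂x)/(∂F/∂y) = -(2x)/(4y^3) = -x/(2y^3)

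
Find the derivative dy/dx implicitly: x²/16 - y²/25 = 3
Differentiate the relation implicitly: treat y = y(x) and apply the chain rule, so every y-derivative picks up a y' = dy/dx factor.

With everything moved to the left-hand side, differentiate term by term:
  d/dx[x^2/16] = x/8
  d/dx[-y^2/25] = -2y·y'/25
  d/dx[-3] = 0

Separating the contributions that come from x directly and those that come through y:
  without y':      x/8
  multiplying y':  -2y/25

so (x/8) + (-2y/25)·y' = 0, and therefore
  dy/dx = -(x/8)/(-2y/25) = 25x/(16y)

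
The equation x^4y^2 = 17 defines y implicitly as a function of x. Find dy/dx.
Differentiate the relation implicitly: treat y = y(x) and apply the chain rule, so every y-derivative picks up a y' = dy/dx factor.

With everything moved to the left-hand side, differentiate term by term:
  d/dx[x^4y^2] = 2x^4y·y' + 4x^3y^2
  d/dx[-17] = 0

Separating the contributions that come from x directly and those that come through y:
  without y':      4x^3y^2
  multiplying y':  2x^4y

so (4x^3y^2) + (2x^4y)·y' = 0, and therefore
  dy/dx = -(4x^3y^2)/(2x^4y) = -2y/x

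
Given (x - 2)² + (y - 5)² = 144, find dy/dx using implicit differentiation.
Apply d/dx to both sides, remembering that y depends on x. Each occurrence of y therefore brings in a y' = dy/dx via the chain rule.

With F(x, y) equal to the left-hand side minus the right, differentiate F term by term:
  d/dx[(x - 2)^2] = 2x - 4
  d/dx[(y - 5)^2] = 2·y'(y - 5)
  d/dx[-144] = 0
Adding these up, d/dx[F] = 0 becomes
  (2x - 4) + (2y - 10)·y' = 0,
so isolating y',
  dy/dx = -(2x - 4)/(2y - 10) = (2 - x)/(y - 5)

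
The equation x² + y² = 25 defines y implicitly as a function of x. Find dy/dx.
Apply d/dx to both sides, remembering that y depends on x. Each occurrence of y therefore brings in a y' = dy/dx via the chain rule.

With F(x, y) equal to the left-hand side minus the right, differentiate F term by term:
  d/dx[x^2] = 2x
  d/dx[y^2] = 2y·y'
  d/dx[-25] = 0
Adding these up, d/dx[F] = 0 becomes
  (2x) + (2y)·y' = 0,
so isolating y',
  dy/dx = -(2x)/(2y) = -x/y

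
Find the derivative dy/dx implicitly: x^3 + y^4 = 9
Differentiate both sides with respect to x, treating y as y(x). By the chain rule, any term containing y contributes a factor of y' = dy/dx when we differentiate it.

Move every term to one side and write the relation as F(x, y) = 0. Term by term,
  d/dx[x^3] = 3x^2
  d/dx[y^4] = 4y^3·y'
  d/dx[-9] = 0

The pieces without y' make up ∂F/∂x and the coefficient of y' is ∂F/∂y:
  ∂F/∂x = 3x^2,
  ∂F/∂y = 4y^3.

Since d/dx[F] = ∂F/∂x + (∂F/∂y)·y' = 0, solve for y':
  (∂F/∂y)·y' = -∂F/∂x
  dy/dx = -(∂F/∂x)/(∂F/∂y) = -(3x^2)/(4y^3) = -3x^2/(4y^3)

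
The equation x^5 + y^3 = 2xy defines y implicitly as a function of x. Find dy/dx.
Apply d/dx to both sides, remembering that y depends on x. Each occurrence of y therefore brings in a y' = dy/dx via the chain rule.

With F(x, y) equal to the left-hand side minus the right, differentiate F term by term:
  d/dx[x^5] = 5x^4
  d/dx[-2xy] = -2x·y' - 2y
  d/dx[y^3] = 3y^2·y'
Adding these up, d/dx[F] = 0 becomes
  (5x^4 - 2y) + (-2x + 3y^2)·y' = 0,
so isolating y',
  dy/dx = -(5x^4 - 2y)/(-2x + 3y^2) = (5x^4 - 2y)/(2x - 3y^2)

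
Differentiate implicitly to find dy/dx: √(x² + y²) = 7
Differentiate the relation implicitly: treat y = y(x) and apply the chain rule, so every y-derivative picks up a y' = dy/dx factor.

With everything moved to the left-hand side, differentiate term by term:
  d/dx[√(x^2 + y^2)] = (x + y·y')/√(x^2 + y^2)
  d/dx[-7] = 0

Separating the contributions that come from x directly and those that come through y:
  without y':      x/√(x^2 + y^2)
  multiplying y':  y/√(x^2 + y^2)

so (x/√(x^2 + y^2)) + (y/√(x^2 + y^2))·y' = 0, and therefore
  dy/dx = -(x/√(x^2 + y^2))/(y/√(x^2 + y^2)) = -x/y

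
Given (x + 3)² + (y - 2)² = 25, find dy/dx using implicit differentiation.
Differentiate both sides with respect to x, treating y as y(x). By the chain rule, any term containing y contributes a factor of y' = dy/dx when we differentiate it.

Move every term to one side and write the relation as F(x, y) = 0. Term by term,
  d/dx[(x + 3)^2] = 2x + 6
  d/dx[(y - 2)^2] = 2·y'(y - 2)
  d/dx[-25] = 0

The pieces without y' make up ∂F/∂x and the coefficient of y' is ∂F/∂y:
  ∂F/∂x = 2x + 6,
  ∂F/∂y = 2y - 4.

Since d/dx[F] = ∂F/∂x + (∂F/∂y)·y' = 0, solve for y':
  (∂F/∂y)·y' = -∂F/∂x
  dy/dx = -(∂F/∂x)/(∂F/∂y) = -(2x + 6)/(2y - 4) = (-x - 3)/(y - 2)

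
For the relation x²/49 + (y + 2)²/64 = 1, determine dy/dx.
Differentiate both sides with respect to x, treating y as y(x). By the chain rule, any term containing y contributes a factor of y' = dy/dx when we differentiate it.

Move every term to one side and write the relation as F(x, y) = 0. Term by term,
  d/dx[x^2/49] = 2x/49
  d/dx[(y + 2)^2/64] = y'(y + 2)/32
  d/dx[-1] = 0

The pieces without y' make up ∂F/∂x and the coefficient of y' is ∂F/∂y:
  ∂F/∂x = 2x/49,
  ∂F/∂y = y/32 + 1/16.

Since d/dx[F] = ∂F/∂x + (∂F/∂y)·y' = 0, solve for y':
  (∂F/∂y)·y' = -∂F/∂x
  dy/dx = -(∂F/∂x)/(∂F/∂y) = -(2x/49)/(y/32 + 1/16)
        = -(2x/49)/((y + 2)/32) = -64x/(49y + 98)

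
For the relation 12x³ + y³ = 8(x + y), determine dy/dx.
Differentiate both sides with respect to x, treating y as y(x). By the chain rule, any term containing y contributes a factor of y' = dy/dx when we differentiate it.

Move every term to one side and write the relation as F(x, y) = 0. Term by term,
  d/dx[12x^3] = 36x^2
  d/dx[-8x] = -8
  d/dx[y^3] = 3y^2·y'
  d/dx[-8y] = -8·y'

The pieces without y' make up ∂F/∂x and the coefficient of y' is ∂F/∂y:
  ∂F/∂x = 36x^2 - 8,
  ∂F/∂y = 3y^2 - 8.

Since d/dx[F] = ∂F/∂x + (∂F/∂y)·y' = 0, solve for y':
  (∂F/∂y)·y' = -∂F/∂x
  dy/dx = -(∂F/∂x)/(∂F/∂y) = -(36x^2 - 8)/(3y^2 - 8) = 4(2 - 9x^2)/(3y^2 - 8)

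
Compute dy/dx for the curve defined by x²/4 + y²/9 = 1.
Differentiate both sides with respect to x, treating y as y(x). By the chain rule, any term containing y contributes a factor of y' = dy/dx when we differentiate it.

Move every term to one side and write the relation as F(x, y) = 0. Term by term,
  d/dx[x^2/4] = x/2
  d/dx[y^2/9] = 2y·y'/9
  d/dx[-1] = 0

The pieces without y' make up ∂F/∂x and the coefficient of y' is ∂F/∂y:
  ∂F/∂x = x/2,
  ∂F/∂y = 2y/9.

Since d/dx[F] = ∂F/∂x + (∂F/∂y)·y' = 0, solve for y':
  (∂F/∂y)·y' = -∂F/∂x
  dy/dx = -(∂F/∂x)/(∂F/∂y) = -(x/2)/(2y/9) = -9x/(4y)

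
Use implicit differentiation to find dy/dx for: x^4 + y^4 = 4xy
Differentiate both sides with respect to x, treating y as y(x). By the chain rule, any term containing y contributes a factor of y' = dy/dx when we differentiate it.

Move every term to one side and write the relation as F(x, y) = 0. Term by term,
  d/dx[x^4] = 4x^3
  d/dx[-4xy] = -4x·y' - 4y
  d/dx[y^4] = 4y^3·y'

The pieces without y' make up ∂F/∂x and the coefficient of y' is ∂F/∂y:
  ∂F/∂x = 4x^3 - 4y,
  ∂F/∂y = -4x + 4y^3.

Since d/dx[F] = ∂F/∂x + (∂F/∂y)·y' = 0, solve for y':
  (∂F/∂y)·y' = -∂F/∂x
  dy/dx = -(∂F/∂x)/(∂F/∂y) = -(4x^3 - 4y)/(-4x + 4y^3) = (x^3 - y)/(x - y^3)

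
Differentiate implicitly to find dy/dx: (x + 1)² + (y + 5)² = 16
Differentiate the relation implicitly: treat y = y(x) and apply the chain rule, so every y-derivative picks up a y' = dy/dx factor.

With everything moved to the left-hand side, differentiate term by term:
  d/dx[(x + 1)^2] = 2x + 2
  d/dx[(y + 5)^2] = 2·y'(y + 5)
  d/dx[-16] = 0

Separating the contributions that come from x directly and those that come through y:
  without y':      2x + 2
  multiplying y':  2y + 10

so (2x + 2) + (2y + 10)·y' = 0, and therefore
  dy/dx = -(2x + 2)/(2y + 10) = (-x - 1)/(y + 5)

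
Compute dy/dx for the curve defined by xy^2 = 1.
Differentiate the relation implicitly: treat y = y(x) and apply the chain rule, so every y-derivative picks up a y' = dy/dx factor.

With everything moved to the left-hand side, differentiate term by term:
  d/dx[xy^2] = 2xy·y' + y^2
  d/dx[-1] = 0

Separating the contributions that come from x directly and those that come through y:
  without y':      y^2
  multiplying y':  2xy

so (y^2) + (2xy)·y' = 0, and therefore
  dy/dx = -(y^2)/(2xy) = -y/(2x)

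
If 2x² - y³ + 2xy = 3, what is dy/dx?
Differentiate both sides with respect to x, treating y as y(x). By the chain rule, any term containing y contributes a factor of y' = dy/dx when we differentiate it.

Move every term to one side and write the relation as F(x, y) = 0. Term by term,
  d/dx[2x^2] = 4x
  d/dx[2xy] = 2x·y' + 2y
  d/dx[-y^3] = -3y^2·y'
  d/dx[-3] = 0

The pieces without y' make up ∂F/∂x and the coefficient of y' is ∂F/∂y:
  ∂F/∂x = 4x + 2y,
  ∂F/∂y = 2x - 3y^2.

Since d/dx[F] = ∂F/∂x + (∂F/∂y)·y' = 0, solve for y':
  (∂F/∂y)·y' = -∂F/∂x
  dy/dx = -(∂F/∂x)/(∂F/∂y) = -(4x + 2y)/(2x - 3y^2) = 2(-2x - y)/(2x - 3y^2)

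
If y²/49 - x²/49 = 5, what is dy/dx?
Apply d/dx to both sides, remembering that y depends on x. Each occurrence of y therefore brings in a y' = dy/dx via the chain rule.

With F(x, y) equal to the left-hand side minus the right, differentiate F term by term:
  d/dx[-x^2/49] = -2x/49
  d/dx[y^2/49] = 2y·y'/49
  d/dx[-5] = 0
Adding these up, d/dx[F] = 0 becomes
  (-2x/49) + (2y/49)·y' = 0,
so isolating y',
  dy/dx = -(-2x/49)/(2y/49) = x/y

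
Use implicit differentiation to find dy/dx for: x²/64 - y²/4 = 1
Differentiate the relation implicitly: treat y = y(x) and apply the chain rule, so every y-derivative picks up a y' = dy/dx factor.

With everything moved to the left-hand side, differentiate term by term:
  d/dx[x^2/64] = x/32
  d/dx[-y^2/4] = -y·y'/2
  d/dx[-1] = 0

Separating the contributions that come from x directly and those that come through y:
  without y':      x/32
  multiplying y':  -y/2

so (x/32) + (-y/2)·y' = 0, and therefore
  dy/dx = -(x/32)/(-y/2) = x/(16y)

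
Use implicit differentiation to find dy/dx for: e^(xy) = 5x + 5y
Differentiate the relation implicitly: treat y = y(x) and apply the chain rule, so every y-derivative picks up a y' = dy/dx factor.

With everything moved to the left-hand side, differentiate term by term:
  d/dx[-5x] = -5
  d/dx[-5y] = -5·y'
  d/dx[e^(xy)] = (x·y' + y)·e^(xy)

Separating the contributions that come from x directly and those that come through y:
  without y':      y·e^(xy) - 5
  multiplying y':  x·e^(xy) - 5

so (y·e^(xy) - 5) + (x·e^(xy) - 5)·y' = 0, and therefore
  dy/dx = -(y·e^(xy) - 5)/(x·e^(xy) - 5) = (-y·e^(xy) + 5)/(x·e^(xy) - 5)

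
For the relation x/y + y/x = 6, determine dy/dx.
Take d/dx of both sides. Since y is implicitly a function of x, the chain rule attaches a y' = dy/dx factor whenever we differentiate through y.

Set F(x, y) = (left side) − (right side), so the curve is F = 0. Differentiating each term of F:
  d/dx[x/y] = -x·y'/y^2 + 1/y
  d/dx[y/x] = y'/x - y/x^2
  d/dx[-6] = 0

Collecting, the y'-free part is the partial derivative in x and the y' coefficient is the partial derivative in y:
  ∂F/∂x = 1/y - y/x^2
  ∂F/∂y = -x/y^2 + 1/x

so d/dx[F(x, y(x))] = ∂F/∂x + (∂F/∂y)·y' = 0. Rearranging,
  dy/dx = -(∂F/∂x)/(∂F/∂y) = -(1/y - y/x^2)/(-x/y^2 + 1/x)
        = -((x - y)(x + y)/(x^2y))/(-(x - y)(x + y)/(xy^2)) = y/x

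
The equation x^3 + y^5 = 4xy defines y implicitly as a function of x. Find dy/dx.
Differentiate the relation implicitly: treat y = y(x) and apply the chain rule, so every y-derivative picks up a y' = dy/dx factor.

With everything moved to the left-hand side, differentiate term by term:
  d/dx[x^3] = 3x^2
  d/dx[-4xy] = -4x·y' - 4y
  d/dx[y^5] = 5y^4·y'

Separating the contributions that come from x directly and those that come through y:
  without y':      3x^2 - 4y
  multiplying y':  -4x + 5y^4

so (3x^2 - 4y) + (-4x + 5y^4)·y' = 0, and therefore
  dy/dx = -(3x^2 - 4y)/(-4x + 5y^4) = (3x^2 - 4y)/(4x - 5y^4)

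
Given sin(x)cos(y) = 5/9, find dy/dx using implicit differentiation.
Apply d/dx to both sides, remembering that y depends on x. Each occurrence of y therefore brings in a y' = dy/dx via the chain rule.

With F(x, y) equal to the left-hand side minus the right, differentiate F term by term:
  d/dx[sin(x)·cos(y)] = -y'·sin(x)·sin(y) + cos(x)·cos(y)
  d/dx[-5/9] = 0
Adding these up, d/dx[F] = 0 becomes
  (cos(x)·cos(y)) + (-sin(x)·sin(y))·y' = 0,
so isolating y',
  dy/dx = -(cos(x)·cos(y))/(-sin(x)·sin(y)) = 1/(tan(x)·tan(y))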